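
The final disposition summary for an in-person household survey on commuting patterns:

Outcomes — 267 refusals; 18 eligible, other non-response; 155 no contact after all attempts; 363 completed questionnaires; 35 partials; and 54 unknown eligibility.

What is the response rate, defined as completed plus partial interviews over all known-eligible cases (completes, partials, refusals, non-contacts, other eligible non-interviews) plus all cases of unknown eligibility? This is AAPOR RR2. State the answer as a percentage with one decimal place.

Num → 363 + 35 = 398
Denom → 363 + 35 + 267 + 155 + 18 + 54 = 892
RR2 = 398 / 892 = 0.4462

44.6%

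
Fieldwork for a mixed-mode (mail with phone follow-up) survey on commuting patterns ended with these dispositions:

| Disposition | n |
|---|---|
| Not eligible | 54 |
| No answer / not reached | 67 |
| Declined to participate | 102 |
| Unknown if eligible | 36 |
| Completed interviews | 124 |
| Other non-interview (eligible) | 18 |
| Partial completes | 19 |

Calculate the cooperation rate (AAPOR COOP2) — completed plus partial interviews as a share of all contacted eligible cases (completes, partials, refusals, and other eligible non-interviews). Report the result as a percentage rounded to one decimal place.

Numerator → 124 + 19 = 143
Denominator → 124 + 19 + 102 + 18 = 263
COOP2 = 143 / 263 = 0.5437

54.4%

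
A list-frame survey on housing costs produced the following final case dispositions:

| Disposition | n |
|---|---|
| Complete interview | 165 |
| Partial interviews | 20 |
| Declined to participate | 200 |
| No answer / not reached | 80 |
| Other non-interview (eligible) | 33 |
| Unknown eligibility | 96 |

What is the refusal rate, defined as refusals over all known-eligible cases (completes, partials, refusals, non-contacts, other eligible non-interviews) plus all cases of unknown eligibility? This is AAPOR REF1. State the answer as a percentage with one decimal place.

33.7%

Num: 200
Base: 165 + 20 + 200 + 80 + 33 + 96 = 594
REF1 = 200 / 594 = 0.3367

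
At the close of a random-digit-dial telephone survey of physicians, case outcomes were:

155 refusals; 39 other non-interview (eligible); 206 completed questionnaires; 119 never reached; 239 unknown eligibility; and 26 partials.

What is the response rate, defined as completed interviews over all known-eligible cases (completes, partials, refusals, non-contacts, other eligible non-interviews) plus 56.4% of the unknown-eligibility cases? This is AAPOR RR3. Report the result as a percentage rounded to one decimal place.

Num: 206
Known eligible: 206 + 26 + 155 + 119 + 39 = 545
Estimated eligible among unknowns: 0.5640 × 239 = 134.80
Base: 545 + 134.80 = 679.80
RR3 = 206 / 679.80 = 0.3030

30.3%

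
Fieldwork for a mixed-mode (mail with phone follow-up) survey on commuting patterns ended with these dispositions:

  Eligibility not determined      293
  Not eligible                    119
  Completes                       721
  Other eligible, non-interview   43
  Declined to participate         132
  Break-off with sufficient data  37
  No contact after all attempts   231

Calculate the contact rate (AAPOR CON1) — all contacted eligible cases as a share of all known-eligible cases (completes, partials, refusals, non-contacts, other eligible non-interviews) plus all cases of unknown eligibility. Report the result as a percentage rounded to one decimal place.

Numerator: 721 + 37 + 132 + 43 = 933
Denom: 721 + 37 + 132 + 231 + 43 + 293 = 1457
CON1 = 933 / 1457 = 0.6404

64.0%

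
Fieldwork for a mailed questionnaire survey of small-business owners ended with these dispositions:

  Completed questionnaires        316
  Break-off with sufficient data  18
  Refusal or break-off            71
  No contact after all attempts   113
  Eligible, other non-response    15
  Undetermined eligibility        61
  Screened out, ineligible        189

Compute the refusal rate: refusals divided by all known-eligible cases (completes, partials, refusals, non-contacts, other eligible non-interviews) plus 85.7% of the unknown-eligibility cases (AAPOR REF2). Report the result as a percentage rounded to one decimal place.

12.1%

Numerator → 71
Eligible (known) → 316 + 18 + 71 + 113 + 15 = 533
e × U → 0.8570 × 61 = 52.28
Denom → 533 + 52.28 = 585.28
REF2 = 71 / 585.28 = 0.1213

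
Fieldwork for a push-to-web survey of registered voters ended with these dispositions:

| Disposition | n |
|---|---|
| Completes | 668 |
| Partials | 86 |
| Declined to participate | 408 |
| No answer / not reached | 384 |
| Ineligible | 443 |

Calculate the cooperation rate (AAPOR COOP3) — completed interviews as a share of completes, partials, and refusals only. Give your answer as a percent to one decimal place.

Top: 668
Denom: 668 + 86 + 408 = 1162
COOP3 = 668 / 1162 = 0.5749

57.5%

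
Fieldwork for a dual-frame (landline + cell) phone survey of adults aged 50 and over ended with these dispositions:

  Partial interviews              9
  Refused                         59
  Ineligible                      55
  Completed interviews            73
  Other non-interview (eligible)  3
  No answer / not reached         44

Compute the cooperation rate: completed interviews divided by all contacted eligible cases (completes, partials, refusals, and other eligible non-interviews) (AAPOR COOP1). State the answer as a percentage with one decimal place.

Numerator = 73
Denom = 73 + 9 + 59 + 3 = 144
COOP1 = 73 / 144 = 0.5069

50.7%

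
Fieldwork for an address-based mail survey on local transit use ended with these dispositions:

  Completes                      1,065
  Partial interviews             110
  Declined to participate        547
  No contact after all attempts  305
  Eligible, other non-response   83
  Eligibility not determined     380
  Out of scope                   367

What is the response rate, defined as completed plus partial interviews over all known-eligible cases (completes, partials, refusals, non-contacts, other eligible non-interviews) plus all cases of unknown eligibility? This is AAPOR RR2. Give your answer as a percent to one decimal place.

47.2%

Top: 1065 + 110 = 1175
Denom: 1065 + 110 + 547 + 305 + 83 + 380 = 2490
RR2 = 1175 / 2490 = 0.4719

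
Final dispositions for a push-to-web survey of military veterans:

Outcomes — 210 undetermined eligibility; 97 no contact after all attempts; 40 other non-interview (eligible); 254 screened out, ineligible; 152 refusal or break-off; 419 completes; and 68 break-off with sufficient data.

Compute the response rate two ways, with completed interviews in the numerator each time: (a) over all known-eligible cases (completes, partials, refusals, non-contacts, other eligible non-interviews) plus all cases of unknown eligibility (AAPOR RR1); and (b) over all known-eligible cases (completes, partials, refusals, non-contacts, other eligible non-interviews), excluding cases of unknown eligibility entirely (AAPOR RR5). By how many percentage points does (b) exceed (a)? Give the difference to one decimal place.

Numerator = 419
Base = 419 + 68 + 152 + 97 + 40 + 210 = 986
RR1 = 419 / 986 = 0.4249
Base = 419 + 68 + 152 + 97 + 40 = 776
RR5 = 419 / 776 = 0.5399
Difference = 53.99 − 42.49 = 11.50 percentage points

11.5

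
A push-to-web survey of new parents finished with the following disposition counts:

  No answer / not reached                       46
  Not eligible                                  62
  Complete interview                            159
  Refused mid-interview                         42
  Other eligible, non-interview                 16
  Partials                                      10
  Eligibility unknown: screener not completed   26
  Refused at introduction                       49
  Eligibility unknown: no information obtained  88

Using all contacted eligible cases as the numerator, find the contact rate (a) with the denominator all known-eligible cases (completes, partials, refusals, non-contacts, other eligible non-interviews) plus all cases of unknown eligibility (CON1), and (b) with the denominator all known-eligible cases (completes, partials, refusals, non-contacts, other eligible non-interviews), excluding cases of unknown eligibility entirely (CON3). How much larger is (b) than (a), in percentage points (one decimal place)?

22.4

Declined to participate = 49 + 42 = 91
Eligibility not determined = 26 + 88 = 114
Top = 159 + 10 + 91 + 16 = 276
Denom = 159 + 10 + 91 + 46 + 16 + 114 = 436
CON1 = 276 / 436 = 0.6330
Denom = 159 + 10 + 91 + 46 + 16 = 322
CON3 = 276 / 322 = 0.8571
Difference = 85.71 − 63.30 = 22.41 percentage points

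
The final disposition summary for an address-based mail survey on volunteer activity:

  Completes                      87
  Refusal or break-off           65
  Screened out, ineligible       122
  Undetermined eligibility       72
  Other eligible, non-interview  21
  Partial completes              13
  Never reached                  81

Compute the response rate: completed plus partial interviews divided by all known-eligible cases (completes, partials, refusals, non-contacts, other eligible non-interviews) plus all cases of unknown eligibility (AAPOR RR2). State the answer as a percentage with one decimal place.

Num: 87 + 13 = 100
Base: 87 + 13 + 65 + 81 + 21 + 72 = 339
RR2 = 100 / 339 = 0.2950

29.5%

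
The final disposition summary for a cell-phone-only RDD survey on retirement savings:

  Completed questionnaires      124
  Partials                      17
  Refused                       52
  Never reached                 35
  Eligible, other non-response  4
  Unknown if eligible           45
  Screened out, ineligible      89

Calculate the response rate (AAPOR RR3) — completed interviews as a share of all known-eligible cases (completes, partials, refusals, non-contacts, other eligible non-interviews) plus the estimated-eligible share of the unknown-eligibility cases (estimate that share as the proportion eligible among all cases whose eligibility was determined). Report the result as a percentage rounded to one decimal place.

46.9%

Top = 124
Known eligible = 124 + 17 + 52 + 35 + 4 = 232
e = 232 / (232 + 89) = 232 / 321 = 0.7227
Estimated eligible among unknowns = 0.7227 × 45 = 32.52
Denominator = 232 + 32.52 = 264.52
RR3 = 124 / 264.52 = 0.4688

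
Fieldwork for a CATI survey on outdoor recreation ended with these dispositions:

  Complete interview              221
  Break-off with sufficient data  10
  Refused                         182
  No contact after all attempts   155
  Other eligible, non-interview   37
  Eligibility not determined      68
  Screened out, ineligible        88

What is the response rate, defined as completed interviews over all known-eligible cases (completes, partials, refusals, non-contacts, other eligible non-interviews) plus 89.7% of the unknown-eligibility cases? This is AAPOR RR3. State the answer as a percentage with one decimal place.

Top: 221
Known eligible: 221 + 10 + 182 + 155 + 37 = 605
Estimated eligible among unknowns: 0.8970 × 68 = 61.00
Denominator: 605 + 61.00 = 666.00
RR3 = 221 / 666.00 = 0.3318

33.2%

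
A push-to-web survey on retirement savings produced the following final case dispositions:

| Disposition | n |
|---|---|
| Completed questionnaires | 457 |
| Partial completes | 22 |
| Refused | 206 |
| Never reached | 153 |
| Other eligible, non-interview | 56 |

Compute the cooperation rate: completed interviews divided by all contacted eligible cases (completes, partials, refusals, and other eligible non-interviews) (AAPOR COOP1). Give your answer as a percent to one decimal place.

Num: 457
Denominator: 457 + 22 + 206 + 56 = 741
COOP1 = 457 / 741 = 0.6167

61.7%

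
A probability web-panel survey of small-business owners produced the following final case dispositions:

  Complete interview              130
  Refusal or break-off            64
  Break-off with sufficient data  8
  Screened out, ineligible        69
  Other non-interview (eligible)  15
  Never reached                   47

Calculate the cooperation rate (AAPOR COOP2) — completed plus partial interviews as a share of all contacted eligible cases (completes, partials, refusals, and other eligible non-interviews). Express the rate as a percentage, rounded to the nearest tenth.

63.6%

Num: 130 + 8 = 138
Denominator: 130 + 8 + 64 + 15 = 217
COOP2 = 138 / 217 = 0.6359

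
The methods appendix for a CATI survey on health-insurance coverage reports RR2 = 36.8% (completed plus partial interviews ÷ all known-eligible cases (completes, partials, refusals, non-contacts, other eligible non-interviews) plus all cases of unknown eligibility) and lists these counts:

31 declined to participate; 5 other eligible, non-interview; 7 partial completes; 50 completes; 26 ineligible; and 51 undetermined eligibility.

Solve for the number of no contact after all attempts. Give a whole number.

Num = 50 + 7 = 57
RR2 = 57 / D = 0.368
D = 57 / 0.368 = 154.9
Other denominator terms total 144
no contact after all attempts = 154.9 − 144 ≈ 11

11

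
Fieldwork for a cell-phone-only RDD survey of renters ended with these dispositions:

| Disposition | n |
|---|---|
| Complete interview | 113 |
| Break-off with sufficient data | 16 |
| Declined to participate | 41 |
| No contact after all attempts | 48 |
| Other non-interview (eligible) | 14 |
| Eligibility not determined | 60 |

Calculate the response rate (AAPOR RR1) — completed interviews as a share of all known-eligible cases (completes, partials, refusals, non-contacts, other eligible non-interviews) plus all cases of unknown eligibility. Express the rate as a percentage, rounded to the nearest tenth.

Num = 113
Base = 113 + 16 + 41 + 48 + 14 + 60 = 292
RR1 = 113 / 292 = 0.3870

38.7%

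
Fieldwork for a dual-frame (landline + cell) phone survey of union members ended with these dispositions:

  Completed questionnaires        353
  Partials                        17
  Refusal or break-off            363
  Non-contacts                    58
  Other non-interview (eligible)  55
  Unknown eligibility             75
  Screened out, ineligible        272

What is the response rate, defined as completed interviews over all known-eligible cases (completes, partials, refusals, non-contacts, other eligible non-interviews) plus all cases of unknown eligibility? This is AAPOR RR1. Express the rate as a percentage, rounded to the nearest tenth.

38.3%

Top = 353
Denom = 353 + 17 + 363 + 58 + 55 + 75 = 921
RR1 = 353 / 921 = 0.3833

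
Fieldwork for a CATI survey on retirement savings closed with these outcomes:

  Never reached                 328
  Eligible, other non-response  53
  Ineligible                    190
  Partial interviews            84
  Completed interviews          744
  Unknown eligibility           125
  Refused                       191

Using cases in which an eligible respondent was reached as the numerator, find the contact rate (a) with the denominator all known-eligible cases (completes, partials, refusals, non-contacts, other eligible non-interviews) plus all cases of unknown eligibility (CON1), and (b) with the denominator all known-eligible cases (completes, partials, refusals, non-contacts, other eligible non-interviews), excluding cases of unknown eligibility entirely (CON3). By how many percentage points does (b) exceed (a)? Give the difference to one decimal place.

Numerator → 744 + 84 + 191 + 53 = 1072
Base → 744 + 84 + 191 + 328 + 53 + 125 = 1525
CON1 = 1072 / 1525 = 0.7030
Base → 744 + 84 + 191 + 328 + 53 = 1400
CON3 = 1072 / 1400 = 0.7657
Difference = 76.57 − 70.30 = 6.27 percentage points

6.3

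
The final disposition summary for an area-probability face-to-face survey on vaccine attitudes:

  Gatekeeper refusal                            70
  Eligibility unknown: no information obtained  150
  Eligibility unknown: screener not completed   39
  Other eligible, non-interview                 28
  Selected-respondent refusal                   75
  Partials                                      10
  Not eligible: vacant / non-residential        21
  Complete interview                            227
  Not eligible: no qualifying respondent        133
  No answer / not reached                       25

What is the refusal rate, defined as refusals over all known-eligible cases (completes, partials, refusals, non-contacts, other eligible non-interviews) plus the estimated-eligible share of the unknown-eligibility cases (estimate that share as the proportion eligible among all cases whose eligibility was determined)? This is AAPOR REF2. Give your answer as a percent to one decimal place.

25.2%

Refusal or break-off = 70 + 75 = 145
Eligibility not determined = 39 + 150 = 189
Not eligible = 133 + 21 = 154
Top → 145
Eligible (known) → 227 + 10 + 145 + 25 + 28 = 435
e = 435 / (435 + 154) = 435 / 589 = 0.7385
Eligible share of unknowns → 0.7385 × 189 = 139.58
Denominator → 435 + 139.58 = 574.58
REF2 = 145 / 574.58 = 0.2524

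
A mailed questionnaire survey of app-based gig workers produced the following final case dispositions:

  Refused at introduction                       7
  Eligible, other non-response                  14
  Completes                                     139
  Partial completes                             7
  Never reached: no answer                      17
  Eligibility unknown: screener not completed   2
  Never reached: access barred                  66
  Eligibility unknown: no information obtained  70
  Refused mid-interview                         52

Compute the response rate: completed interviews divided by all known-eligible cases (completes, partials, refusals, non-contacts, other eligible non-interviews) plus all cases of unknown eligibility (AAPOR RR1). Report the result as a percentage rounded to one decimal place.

37.2%

Refusals = 7 + 52 = 59
No answer / not reached = 17 + 66 = 83
Eligibility not determined = 2 + 70 = 72
Top = 139
Base = 139 + 7 + 59 + 83 + 14 + 72 = 374
RR1 = 139 / 374 = 0.3717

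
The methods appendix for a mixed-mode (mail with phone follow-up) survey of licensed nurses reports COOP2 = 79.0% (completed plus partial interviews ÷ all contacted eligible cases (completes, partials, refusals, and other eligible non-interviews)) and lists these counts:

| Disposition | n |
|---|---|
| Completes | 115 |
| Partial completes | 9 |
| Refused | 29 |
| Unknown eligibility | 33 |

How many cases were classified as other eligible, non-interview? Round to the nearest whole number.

4

Num: 115 + 9 = 124
COOP2 = 124 / D = 0.790
D = 124 / 0.790 = 157.0
Other denominator terms total 153
other eligible, non-interview = 157.0 − 153 ≈ 4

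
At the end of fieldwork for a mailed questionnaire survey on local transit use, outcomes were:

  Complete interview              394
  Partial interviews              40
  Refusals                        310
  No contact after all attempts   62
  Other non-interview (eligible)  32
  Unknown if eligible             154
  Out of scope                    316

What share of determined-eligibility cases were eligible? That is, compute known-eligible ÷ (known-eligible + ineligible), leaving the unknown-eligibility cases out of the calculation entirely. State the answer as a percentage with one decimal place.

72.6%

Eligible (known) → 394 + 40 + 310 + 62 + 32 = 838
e = 838 / (838 + 316) = 838 / 1154 = 0.7262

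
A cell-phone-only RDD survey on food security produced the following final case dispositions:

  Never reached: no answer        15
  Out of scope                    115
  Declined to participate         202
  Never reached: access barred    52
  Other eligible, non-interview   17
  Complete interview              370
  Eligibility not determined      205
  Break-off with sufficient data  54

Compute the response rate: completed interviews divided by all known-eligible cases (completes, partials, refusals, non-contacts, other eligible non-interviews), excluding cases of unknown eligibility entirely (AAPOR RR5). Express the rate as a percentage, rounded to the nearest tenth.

Non-contacts = 15 + 52 = 67
Num: 370
Base: 370 + 54 + 202 + 67 + 17 = 710
RR5 = 370 / 710 = 0.5211

52.1%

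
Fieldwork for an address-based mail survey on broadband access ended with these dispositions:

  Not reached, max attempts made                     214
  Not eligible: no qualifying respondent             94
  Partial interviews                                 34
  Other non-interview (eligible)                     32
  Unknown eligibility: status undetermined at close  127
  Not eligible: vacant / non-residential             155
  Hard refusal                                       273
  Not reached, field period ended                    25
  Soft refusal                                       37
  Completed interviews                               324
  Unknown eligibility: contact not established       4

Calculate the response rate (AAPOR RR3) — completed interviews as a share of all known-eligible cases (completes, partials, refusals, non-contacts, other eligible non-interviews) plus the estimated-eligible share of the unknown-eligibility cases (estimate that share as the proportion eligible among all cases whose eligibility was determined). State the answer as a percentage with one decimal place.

31.1%

Refusals = 273 + 37 = 310
No answer / not reached = 25 + 214 = 239
Eligibility not determined = 4 + 127 = 131
Ineligible = 94 + 155 = 249
Top = 324
Eligible (known) = 324 + 34 + 310 + 239 + 32 = 939
e = 939 / (939 + 249) = 939 / 1188 = 0.7904
Estimated eligible among unknowns = 0.7904 × 131 = 103.54
Base = 939 + 103.54 = 1042.54
RR3 = 324 / 1042.54 = 0.3108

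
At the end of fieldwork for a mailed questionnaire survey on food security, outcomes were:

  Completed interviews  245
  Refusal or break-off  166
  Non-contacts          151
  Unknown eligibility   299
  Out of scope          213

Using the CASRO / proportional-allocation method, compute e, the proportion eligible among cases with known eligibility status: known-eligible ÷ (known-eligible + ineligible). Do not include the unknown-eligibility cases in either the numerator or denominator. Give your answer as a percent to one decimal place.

Eligible (known) = 245 + 166 + 151 = 562
e = 562 / (562 + 213) = 562 / 775 = 0.7252

72.5%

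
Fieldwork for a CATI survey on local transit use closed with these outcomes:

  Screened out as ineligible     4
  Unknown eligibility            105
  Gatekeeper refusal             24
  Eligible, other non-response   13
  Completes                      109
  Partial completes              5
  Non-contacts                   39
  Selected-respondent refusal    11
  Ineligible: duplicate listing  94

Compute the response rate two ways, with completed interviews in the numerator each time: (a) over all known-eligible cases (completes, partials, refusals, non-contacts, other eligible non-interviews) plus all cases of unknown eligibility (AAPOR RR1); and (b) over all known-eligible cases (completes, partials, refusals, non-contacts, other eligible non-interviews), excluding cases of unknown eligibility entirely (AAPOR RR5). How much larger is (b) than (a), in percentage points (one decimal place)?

18.6

Refusals = 24 + 11 = 35
Screened out, ineligible = 4 + 94 = 98
Top = 109
Denominator = 109 + 5 + 35 + 39 + 13 + 105 = 306
RR1 = 109 / 306 = 0.3562
Denominator = 109 + 5 + 35 + 39 + 13 = 201
RR5 = 109 / 201 = 0.5423
Difference = 54.23 − 35.62 = 18.61 percentage points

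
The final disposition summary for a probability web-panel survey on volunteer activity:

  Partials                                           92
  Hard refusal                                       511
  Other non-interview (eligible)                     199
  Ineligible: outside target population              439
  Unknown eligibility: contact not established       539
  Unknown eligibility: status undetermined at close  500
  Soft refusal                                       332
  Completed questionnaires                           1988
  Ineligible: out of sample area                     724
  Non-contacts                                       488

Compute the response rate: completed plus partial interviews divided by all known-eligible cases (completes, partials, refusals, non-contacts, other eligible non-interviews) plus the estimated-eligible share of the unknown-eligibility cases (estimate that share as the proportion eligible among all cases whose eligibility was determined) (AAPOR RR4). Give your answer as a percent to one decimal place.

Refusal or break-off = 511 + 332 = 843
Undetermined eligibility = 539 + 500 = 1039
Ineligible = 439 + 724 = 1163
Numerator → 1988 + 92 = 2080
Known eligible → 1988 + 92 + 843 + 488 + 199 = 3610
e = 3610 / (3610 + 1163) = 3610 / 4773 = 0.7563
Estimated eligible among unknowns → 0.7563 × 1039 = 785.80
Base → 3610 + 785.80 = 4395.80
RR4 = 2080 / 4395.80 = 0.4732

47.3%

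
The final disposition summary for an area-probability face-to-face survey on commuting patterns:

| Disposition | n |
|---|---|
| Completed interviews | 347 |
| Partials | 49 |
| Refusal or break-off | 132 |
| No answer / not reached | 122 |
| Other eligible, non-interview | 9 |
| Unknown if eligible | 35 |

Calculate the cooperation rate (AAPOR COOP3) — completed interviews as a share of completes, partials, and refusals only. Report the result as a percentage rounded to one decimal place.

65.7%

Numerator: 347
Denominator: 347 + 49 + 132 = 528
COOP3 = 347 / 528 = 0.6572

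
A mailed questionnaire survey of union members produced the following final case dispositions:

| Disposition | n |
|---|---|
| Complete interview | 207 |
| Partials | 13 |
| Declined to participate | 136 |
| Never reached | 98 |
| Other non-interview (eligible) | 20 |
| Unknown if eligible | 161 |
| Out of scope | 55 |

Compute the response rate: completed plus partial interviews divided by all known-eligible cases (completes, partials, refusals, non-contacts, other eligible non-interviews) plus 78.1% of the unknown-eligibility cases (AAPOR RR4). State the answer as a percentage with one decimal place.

Top = 207 + 13 = 220
Determined eligible = 207 + 13 + 136 + 98 + 20 = 474
e × U = 0.7810 × 161 = 125.74
Denominator = 474 + 125.74 = 599.74
RR4 = 220 / 599.74 = 0.3668

36.7%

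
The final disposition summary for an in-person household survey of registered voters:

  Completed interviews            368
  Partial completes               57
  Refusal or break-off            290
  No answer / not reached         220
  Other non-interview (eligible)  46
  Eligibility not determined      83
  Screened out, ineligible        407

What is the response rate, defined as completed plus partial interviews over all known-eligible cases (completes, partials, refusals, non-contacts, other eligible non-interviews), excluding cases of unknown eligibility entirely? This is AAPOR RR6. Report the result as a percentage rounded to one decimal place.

43.3%

Numerator: 368 + 57 = 425
Denominator: 368 + 57 + 290 + 220 + 46 = 981
RR6 = 425 / 981 = 0.4332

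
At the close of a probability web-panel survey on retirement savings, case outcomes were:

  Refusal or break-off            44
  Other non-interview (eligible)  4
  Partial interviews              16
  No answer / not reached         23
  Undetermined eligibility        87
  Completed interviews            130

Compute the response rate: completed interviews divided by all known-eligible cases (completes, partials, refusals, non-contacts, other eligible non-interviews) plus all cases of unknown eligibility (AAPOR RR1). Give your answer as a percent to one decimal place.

42.8%

Numerator: 130
Base: 130 + 16 + 44 + 23 + 4 + 87 = 304
RR1 = 130 / 304 = 0.4276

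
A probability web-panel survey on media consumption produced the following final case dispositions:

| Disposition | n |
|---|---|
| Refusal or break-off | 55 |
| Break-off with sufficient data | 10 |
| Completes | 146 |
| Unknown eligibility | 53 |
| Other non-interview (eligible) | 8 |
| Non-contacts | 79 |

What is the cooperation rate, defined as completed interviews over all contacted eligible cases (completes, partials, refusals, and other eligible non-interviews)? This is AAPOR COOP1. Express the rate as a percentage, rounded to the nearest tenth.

Num: 146
Denom: 146 + 10 + 55 + 8 = 219
COOP1 = 146 / 219 = 0.6667

66.7%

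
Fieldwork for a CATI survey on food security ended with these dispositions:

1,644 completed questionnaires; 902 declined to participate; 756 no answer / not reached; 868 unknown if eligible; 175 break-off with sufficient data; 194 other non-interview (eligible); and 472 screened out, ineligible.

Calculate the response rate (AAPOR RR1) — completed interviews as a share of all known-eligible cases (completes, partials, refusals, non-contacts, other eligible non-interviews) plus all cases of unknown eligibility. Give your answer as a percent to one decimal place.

Top: 1644
Denom: 1644 + 175 + 902 + 756 + 194 + 868 = 4539
RR1 = 1644 / 4539 = 0.3622

36.2%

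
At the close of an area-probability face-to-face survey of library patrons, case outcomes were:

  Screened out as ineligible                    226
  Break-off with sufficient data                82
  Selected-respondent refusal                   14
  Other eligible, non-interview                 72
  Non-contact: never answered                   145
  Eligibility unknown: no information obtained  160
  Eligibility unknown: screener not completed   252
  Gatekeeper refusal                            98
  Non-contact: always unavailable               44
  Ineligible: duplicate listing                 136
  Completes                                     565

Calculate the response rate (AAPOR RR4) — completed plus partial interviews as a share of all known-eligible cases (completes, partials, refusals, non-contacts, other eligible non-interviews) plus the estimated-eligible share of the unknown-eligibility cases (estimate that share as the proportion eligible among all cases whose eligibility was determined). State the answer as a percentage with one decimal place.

Refusals = 98 + 14 = 112
Never reached = 145 + 44 = 189
Unknown eligibility = 252 + 160 = 412
Ineligible = 226 + 136 = 362
Num: 565 + 82 = 647
Eligible (known): 565 + 82 + 112 + 189 + 72 = 1020
e = 1020 / (1020 + 362) = 1020 / 1382 = 0.7381
Estimated eligible among unknowns: 0.7381 × 412 = 304.10
Denom: 1020 + 304.10 = 1324.10
RR4 = 647 / 1324.10 = 0.4886

48.9%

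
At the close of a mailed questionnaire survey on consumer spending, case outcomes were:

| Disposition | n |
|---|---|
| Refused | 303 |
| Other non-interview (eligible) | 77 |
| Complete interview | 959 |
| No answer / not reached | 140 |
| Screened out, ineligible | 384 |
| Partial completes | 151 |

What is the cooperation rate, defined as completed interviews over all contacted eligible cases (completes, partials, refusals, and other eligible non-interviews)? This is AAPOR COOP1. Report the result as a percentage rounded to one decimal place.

64.4%

Numerator → 959
Denominator → 959 + 151 + 303 + 77 = 1490
COOP1 = 959 / 1490 = 0.6436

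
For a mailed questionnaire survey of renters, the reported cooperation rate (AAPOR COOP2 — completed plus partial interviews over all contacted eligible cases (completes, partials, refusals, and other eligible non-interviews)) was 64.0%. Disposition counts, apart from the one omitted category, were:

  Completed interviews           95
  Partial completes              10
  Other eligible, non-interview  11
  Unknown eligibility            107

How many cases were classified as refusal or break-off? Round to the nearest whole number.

Top = 95 + 10 = 105
COOP2 = 105 / D = 0.640
D = 105 / 0.640 = 164.1
Remaining denominator categories sum to 116
refusal or break-off = 164.1 − 116 ≈ 48

48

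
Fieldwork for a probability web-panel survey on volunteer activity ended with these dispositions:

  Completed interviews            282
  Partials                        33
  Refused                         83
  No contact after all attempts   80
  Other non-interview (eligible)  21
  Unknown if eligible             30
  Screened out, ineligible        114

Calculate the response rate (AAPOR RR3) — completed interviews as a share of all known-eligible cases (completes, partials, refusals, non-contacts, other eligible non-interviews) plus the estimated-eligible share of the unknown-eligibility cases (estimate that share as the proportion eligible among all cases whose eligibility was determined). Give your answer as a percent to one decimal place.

53.9%

Num = 282
Eligible (known) = 282 + 33 + 83 + 80 + 21 = 499
e = 499 / (499 + 114) = 499 / 613 = 0.8140
Estimated eligible among unknowns = 0.8140 × 30 = 24.42
Denom = 499 + 24.42 = 523.42
RR3 = 282 / 523.42 = 0.5388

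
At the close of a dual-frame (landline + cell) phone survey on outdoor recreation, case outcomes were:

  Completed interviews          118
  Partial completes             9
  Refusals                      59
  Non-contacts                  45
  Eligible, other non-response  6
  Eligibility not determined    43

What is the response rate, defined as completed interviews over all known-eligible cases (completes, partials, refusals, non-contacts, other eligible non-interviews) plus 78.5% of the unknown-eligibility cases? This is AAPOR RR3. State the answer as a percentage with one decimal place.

43.6%

Numerator: 118
Eligible (known): 118 + 9 + 59 + 45 + 6 = 237
Eligible share of unknowns: 0.7850 × 43 = 33.76
Denominator: 237 + 33.76 = 270.76
RR3 = 118 / 270.76 = 0.4358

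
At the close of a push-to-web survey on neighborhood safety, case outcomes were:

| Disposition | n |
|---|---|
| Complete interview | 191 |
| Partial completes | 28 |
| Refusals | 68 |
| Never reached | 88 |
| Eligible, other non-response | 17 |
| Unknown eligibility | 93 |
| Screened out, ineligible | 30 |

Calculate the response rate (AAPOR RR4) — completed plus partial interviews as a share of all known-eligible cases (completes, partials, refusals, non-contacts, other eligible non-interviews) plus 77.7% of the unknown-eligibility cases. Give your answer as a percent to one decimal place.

47.2%

Numerator = 191 + 28 = 219
Eligible (known) = 191 + 28 + 68 + 88 + 17 = 392
Eligible share of unknowns = 0.7770 × 93 = 72.26
Denominator = 392 + 72.26 = 464.26
RR4 = 219 / 464.26 = 0.4717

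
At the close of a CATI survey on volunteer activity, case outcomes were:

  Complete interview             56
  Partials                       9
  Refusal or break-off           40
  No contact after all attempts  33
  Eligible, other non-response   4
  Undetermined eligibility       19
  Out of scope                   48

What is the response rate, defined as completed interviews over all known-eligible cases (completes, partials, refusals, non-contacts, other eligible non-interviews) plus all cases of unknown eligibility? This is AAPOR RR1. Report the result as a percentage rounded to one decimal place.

34.8%

Numerator → 56
Denominator → 56 + 9 + 40 + 33 + 4 + 19 = 161
RR1 = 56 / 161 = 0.3478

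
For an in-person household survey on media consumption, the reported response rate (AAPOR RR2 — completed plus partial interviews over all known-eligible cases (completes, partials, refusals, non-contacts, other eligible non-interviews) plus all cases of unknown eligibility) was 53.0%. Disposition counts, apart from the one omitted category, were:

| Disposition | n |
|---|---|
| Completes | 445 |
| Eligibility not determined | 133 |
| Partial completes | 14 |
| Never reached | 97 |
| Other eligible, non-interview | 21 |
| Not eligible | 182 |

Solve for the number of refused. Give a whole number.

156

Top: 445 + 14 = 459
RR2 = 459 / D = 0.530
D = 459 / 0.530 = 866.0
Rest of base = 710
refused = 866.0 − 710 ≈ 156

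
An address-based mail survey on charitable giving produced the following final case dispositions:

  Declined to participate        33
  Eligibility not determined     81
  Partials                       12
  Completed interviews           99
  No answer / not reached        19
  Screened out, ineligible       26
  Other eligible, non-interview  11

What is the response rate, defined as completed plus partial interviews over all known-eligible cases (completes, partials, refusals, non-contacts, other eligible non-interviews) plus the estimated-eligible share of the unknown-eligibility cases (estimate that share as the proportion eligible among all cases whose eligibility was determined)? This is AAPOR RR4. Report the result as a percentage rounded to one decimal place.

Top: 99 + 12 = 111
Determined eligible: 99 + 12 + 33 + 19 + 11 = 174
e = 174 / (174 + 26) = 174 / 200 = 0.8700
Estimated eligible among unknowns: 0.8700 × 81 = 70.47
Base: 174 + 70.47 = 244.47
RR4 = 111 / 244.47 = 0.4540

45.4%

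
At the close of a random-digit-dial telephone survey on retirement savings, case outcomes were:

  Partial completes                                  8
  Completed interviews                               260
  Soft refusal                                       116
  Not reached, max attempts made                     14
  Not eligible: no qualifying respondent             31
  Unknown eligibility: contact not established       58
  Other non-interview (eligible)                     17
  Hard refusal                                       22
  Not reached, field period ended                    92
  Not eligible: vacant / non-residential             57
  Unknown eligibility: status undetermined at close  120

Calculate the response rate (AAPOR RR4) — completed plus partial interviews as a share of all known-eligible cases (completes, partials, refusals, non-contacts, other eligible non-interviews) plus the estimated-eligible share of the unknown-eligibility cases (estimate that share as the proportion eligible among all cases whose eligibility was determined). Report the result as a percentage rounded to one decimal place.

Declined to participate = 22 + 116 = 138
Non-contacts = 92 + 14 = 106
Unknown if eligible = 58 + 120 = 178
Out of scope = 31 + 57 = 88
Numerator = 260 + 8 = 268
Known eligible = 260 + 8 + 138 + 106 + 17 = 529
e = 529 / (529 + 88) = 529 / 617 = 0.8574
Eligible share of unknowns = 0.8574 × 178 = 152.62
Denom = 529 + 152.62 = 681.62
RR4 = 268 / 681.62 = 0.3932

39.3%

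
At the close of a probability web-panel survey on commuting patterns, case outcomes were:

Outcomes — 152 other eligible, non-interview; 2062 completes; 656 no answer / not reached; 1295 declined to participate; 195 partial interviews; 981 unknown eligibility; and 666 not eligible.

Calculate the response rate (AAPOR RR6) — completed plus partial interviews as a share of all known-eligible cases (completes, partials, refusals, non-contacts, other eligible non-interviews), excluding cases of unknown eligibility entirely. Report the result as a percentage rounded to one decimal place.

Num = 2062 + 195 = 2257
Denom = 2062 + 195 + 1295 + 656 + 152 = 4360
RR6 = 2257 / 4360 = 0.5177

51.8%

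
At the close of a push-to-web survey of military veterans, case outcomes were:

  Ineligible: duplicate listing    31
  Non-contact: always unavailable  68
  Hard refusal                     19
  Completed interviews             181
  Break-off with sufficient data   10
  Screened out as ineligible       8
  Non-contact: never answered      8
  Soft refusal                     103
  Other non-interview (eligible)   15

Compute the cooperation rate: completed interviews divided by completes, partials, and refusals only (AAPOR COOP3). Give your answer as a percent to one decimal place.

Refusal or break-off = 19 + 103 = 122
No contact after all attempts = 8 + 68 = 76
Out of scope = 8 + 31 = 39
Top → 181
Denom → 181 + 10 + 122 = 313
COOP3 = 181 / 313 = 0.5783

57.8%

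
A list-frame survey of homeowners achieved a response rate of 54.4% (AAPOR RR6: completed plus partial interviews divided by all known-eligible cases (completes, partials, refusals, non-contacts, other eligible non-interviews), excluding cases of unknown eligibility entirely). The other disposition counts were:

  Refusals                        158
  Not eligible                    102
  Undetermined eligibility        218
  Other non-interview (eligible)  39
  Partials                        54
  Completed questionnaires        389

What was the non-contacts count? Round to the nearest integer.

Num = 389 + 54 = 443
RR6 = 443 / D = 0.544
D = 443 / 0.544 = 814.3
Other denominator terms total 640
non-contacts = 814.3 − 640 ≈ 174

174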